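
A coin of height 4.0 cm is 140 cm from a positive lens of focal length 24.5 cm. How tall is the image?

1/d_i = 1/f − 1/d_o = 1/(24.50) − 1/(140) = 0.03367, so d_i = 29.70 cm.
m = −d_i/d_o = -0.2121.
|h_i| = |m|·h_o = 0.2121 × 4.0 = 0.848 cm. The image is real, inverted and reduced, on the far side of the lens.

0.848 cm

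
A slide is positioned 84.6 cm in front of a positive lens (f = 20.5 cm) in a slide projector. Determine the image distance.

Lens equation: 1/q = 1/f − 1/p = 1/(20.50) − 1/(84.6) = 0.04878 − 0.01182 = 0.03696, so q = 27.1 cm.
The image is real, inverted and reduced, on the far side of the lens.

27.1 cm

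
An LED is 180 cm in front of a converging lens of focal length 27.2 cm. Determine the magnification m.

m = -0.178

1/d_i = 1/f − 1/d_o = 1/(27.20) − 1/(180) = 0.03121, so d_i = 32.04 cm.
m = −d_i/d_o = −(32.04)/(180) = -0.178.
The image is real, inverted and reduced, on the far side of the lens.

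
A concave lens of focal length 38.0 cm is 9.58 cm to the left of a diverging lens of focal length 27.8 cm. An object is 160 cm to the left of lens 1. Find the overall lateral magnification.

m = +0.0784

f₁ = −38.0 cm (diverging).
Lens 1: 1/d_i1 = 1/(-38.0) − 1/(160) = -0.03257, so d_i1 = -30.71 cm; m₁ = −d_i1/d_o1 = +0.1919.
d_o2 = 9.58 − (-30.71) = 40.29 cm.
f₂ = −27.8 cm (diverging).
Lens 2: 1/d_i2 = 1/(-27.8) − 1/(40.29) = -0.06079, so d_i2 = -16.45 cm; m₂ = −d_i2/d_o2 = +0.4083.
m = m₁·m₂ = (+0.1919)(+0.4083) = +0.0784.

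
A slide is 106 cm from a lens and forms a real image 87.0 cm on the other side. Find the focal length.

Real image ⇒ d_i = +87.0 cm.
1/f = 1/d_o + 1/d_i = 1/(106) + 1/(87.0) = 0.02093, so f = 47.8 cm.
Since f is positive, the lens is converging.

f = 47.8 cm (converging)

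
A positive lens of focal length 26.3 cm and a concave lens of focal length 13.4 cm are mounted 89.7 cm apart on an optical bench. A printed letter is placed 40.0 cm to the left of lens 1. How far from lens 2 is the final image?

Lens 1: 1/d_i1 = 1/f₁ − 1/d_o1 = 1/(26.3) − 1/(40.0) = 0.01302, so d_i1 = 76.79 cm.
The intermediate image is 76.79 cm to the right of lens 1, which is 89.7 − (76.79) = 12.91 cm to the left of lens 2, so d_o2 = +12.91 cm.
Lens 2 is diverging, so f₂ = −13.4 cm.
Lens 2: 1/d_i2 = 1/f₂ − 1/d_o2 = 1/(-13.4) − 1/(12.91) = -0.1521, so d_i2 = -6.58 cm.
The final image is virtual, 6.58 cm to the left of lens 2 (overall magnification ≈ -0.98).

6.58 cm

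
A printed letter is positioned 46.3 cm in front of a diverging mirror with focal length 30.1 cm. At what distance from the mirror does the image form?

18.2 cm

For a diverging mirror, f = -30.1 cm.
Mirror equation: 1/d_i = 1/f − 1/d_o = 1/(-30.10) − 1/(46.3) = -0.03322 − 0.02160 = -0.05482, so d_i = -18.2 cm.
The image is virtual, upright and reduced, behind the mirror.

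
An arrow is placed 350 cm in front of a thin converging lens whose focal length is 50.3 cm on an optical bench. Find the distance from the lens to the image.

58.7 cm

Lens equation: 1/q = 1/f − 1/p = 1/(50.30) − 1/(350) = 0.01988 − 0.002857 = 0.01702, so q = 58.7 cm.
The image is real, inverted and reduced, on the far side of the lens.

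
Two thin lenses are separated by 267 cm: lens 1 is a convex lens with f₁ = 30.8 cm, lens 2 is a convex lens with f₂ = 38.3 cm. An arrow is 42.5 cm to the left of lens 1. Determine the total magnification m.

m = +0.863

Lens 1: 1/d_i1 = 1/(30.8) − 1/(42.5) = 0.008938, so d_i1 = 111.9 cm; m₁ = −d_i1/d_o1 = -2.633.
d_o2 = 267 − (111.9) = 155.1 cm.
Lens 2: 1/d_i2 = 1/(38.3) − 1/(155.1) = 0.01966, so d_i2 = 50.86 cm; m₂ = −d_i2/d_o2 = -0.3279.
m = m₁·m₂ = (-2.633)(-0.3279) = +0.863.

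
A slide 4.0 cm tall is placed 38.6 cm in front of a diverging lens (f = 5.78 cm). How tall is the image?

0.521 cm

For a diverging lens, f = -5.78 cm.
1/d_i = 1/f − 1/d_o = 1/(-5.780) − 1/(38.6) = -0.1989, so d_i = -5.027 cm.
m = −d_i/d_o = +0.1302.
|h_i| = |m|·h_o = 0.1302 × 4.0 = 0.521 cm. The image is virtual, upright and reduced, on the same side as the object.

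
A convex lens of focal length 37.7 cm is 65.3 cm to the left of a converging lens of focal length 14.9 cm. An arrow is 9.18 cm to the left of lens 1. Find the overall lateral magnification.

m = -0.315

Lens 1: 1/d_i1 = 1/(37.7) − 1/(9.18) = -0.08241, so d_i1 = -12.13 cm; m₁ = −d_i1/d_o1 = +1.321.
d_o2 = 65.3 − (-12.13) = 77.43 cm.
Lens 2: 1/d_i2 = 1/(14.9) − 1/(77.43) = 0.05420, so d_i2 = 18.45 cm; m₂ = −d_i2/d_o2 = -0.2383.
m = m₁·m₂ = (+1.321)(-0.2383) = -0.315.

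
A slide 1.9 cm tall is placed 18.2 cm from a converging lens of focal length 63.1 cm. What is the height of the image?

1/d_i = 1/f − 1/d_o = 1/(63.10) − 1/(18.2) = -0.03910, so d_i = -25.58 cm.
m = −d_i/d_o = +1.405.
|h_i| = |m|·h_o = 1.405 × 1.9 = 2.67 cm. The image is virtual, upright and enlarged, on the same side as the object.

2.67 cm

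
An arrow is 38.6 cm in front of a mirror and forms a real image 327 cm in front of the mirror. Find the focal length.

Real image ⇒ d_i = +327 cm.
1/f = 1/d_o + 1/d_i = 1/(38.6) + 1/(327) = 0.02896, so f = 34.5 cm.
Since f is positive, the mirror is concave.

f = 34.5 cm (concave)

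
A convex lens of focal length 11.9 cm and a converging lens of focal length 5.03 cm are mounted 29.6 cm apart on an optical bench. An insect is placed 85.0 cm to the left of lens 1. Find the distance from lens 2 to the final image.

7.39 cm

Lens 1: 1/d_i1 = 1/f₁ − 1/d_o1 = 1/(11.9) − 1/(85.0) = 0.07227, so d_i1 = 13.84 cm.
The intermediate image is 13.84 cm to the right of lens 1, which is 29.6 − (13.84) = 15.76 cm to the left of lens 2, so d_o2 = +15.76 cm.
Lens 2: 1/d_i2 = 1/f₂ − 1/d_o2 = 1/(5.03) − 1/(15.76) = 0.1354, so d_i2 = 7.39 cm.
The final image is real, 7.39 cm to the right of lens 2 (overall magnification ≈ 0.076).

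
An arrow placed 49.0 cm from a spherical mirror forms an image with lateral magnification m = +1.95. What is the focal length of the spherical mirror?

f = 101 cm (concave)

m = −d_i/d_o ⇒ d_i = −m·d_o = −(+1.95)·(49.0) = -95.55 cm.
1/f = 1/d_o + 1/d_i = 1/(49.0) + 1/(-95.55) = 0.009942, so f = 101 cm.
Since f is positive, the spherical mirror is concave.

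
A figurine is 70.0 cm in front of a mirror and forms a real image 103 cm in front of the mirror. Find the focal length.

Real image ⇒ d_i = +103 cm.
1/f = 1/d_o + 1/d_i = 1/(70.0) + 1/(103) = 0.02399, so f = 41.7 cm.
Since f is positive, the mirror is concave.

f = 41.7 cm (concave)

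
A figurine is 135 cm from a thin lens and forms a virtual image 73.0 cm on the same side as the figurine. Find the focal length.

f = -159 cm (diverging)

Virtual image ⇒ d_i = −73.0 cm.
1/f = 1/d_o + 1/d_i = 1/(135) + 1/(-73.0) = -0.006291, so f = -159 cm.
Since f is negative, the thin lens is diverging.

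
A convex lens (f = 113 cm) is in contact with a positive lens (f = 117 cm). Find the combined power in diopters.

P = +1.74 D

P₁ = 1/f₁ = 1/(1.13 m) = +0.8850 D; P₂ = 1/f₂ = 1/(1.17 m) = +0.8547 D.
For thin lenses in contact, P = P₁ + P₂ = (+0.8850) + (+0.8547) = +1.74 D.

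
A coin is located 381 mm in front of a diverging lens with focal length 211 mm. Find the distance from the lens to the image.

136 mm

For a diverging lens, f = -211 mm.
Thin-lens equation: 1/v = 1/f − 1/u = 1/(-211.0) − 1/(381) = -0.004739 − 0.002625 = -0.007364, so v = -136 mm.
The image is virtual, upright and reduced, on the same side as the object.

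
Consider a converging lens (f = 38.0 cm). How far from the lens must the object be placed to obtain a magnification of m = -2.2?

m = −d_i/d_o ⇒ d_i = −m·d_o.
1/f = 1/d_o + 1/d_i = 1/d_o − 1/(m·d_o) = (1 − 1/m)/d_o, so d_o = f(1 − 1/m) = (38.00)(1 − 1/(-2.2)) = 55.3 cm.

55.3 cm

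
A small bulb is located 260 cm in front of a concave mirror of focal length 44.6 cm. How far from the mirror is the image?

53.8 cm

Mirror equation: 1/v = 1/f − 1/u = 1/(44.60) − 1/(260) = 0.02242 − 0.003846 = 0.01858, so v = 53.8 cm.
The image is real, inverted and reduced, in front of the mirror.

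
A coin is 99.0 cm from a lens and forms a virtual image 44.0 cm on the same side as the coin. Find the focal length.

Virtual image ⇒ d_i = −44.0 cm.
1/f = 1/d_o + 1/d_i = 1/(99.0) + 1/(-44.0) = -0.01263, so f = -79.2 cm.
Since f is negative, the lens is diverging.

f = -79.2 cm (diverging)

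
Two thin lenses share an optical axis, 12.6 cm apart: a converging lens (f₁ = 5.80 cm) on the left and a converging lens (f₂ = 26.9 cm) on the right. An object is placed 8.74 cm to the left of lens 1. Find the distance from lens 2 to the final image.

Lens 1: 1/d_i1 = 1/f₁ − 1/d_o1 = 1/(5.80) − 1/(8.74) = 0.05800, so d_i1 = 17.24 cm.
The intermediate image is 17.24 cm to the right of lens 1, which lies 4.640 cm to the right of lens 2 — a virtual object — so d_o2 = −4.640 cm.
Lens 2: 1/d_i2 = 1/f₂ − 1/d_o2 = 1/(26.9) − 1/(-4.640) = 0.2527, so d_i2 = 3.96 cm.
The final image is real, 3.96 cm to the right of lens 2 (overall magnification ≈ -1.7).

3.96 cm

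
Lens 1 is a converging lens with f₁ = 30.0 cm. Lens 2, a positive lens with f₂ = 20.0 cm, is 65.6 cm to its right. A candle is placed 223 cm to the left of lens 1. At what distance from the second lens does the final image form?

56.6 cm

Lens 1: 1/d_i1 = 1/f₁ − 1/d_o1 = 1/(30.0) − 1/(223) = 0.02885, so d_i1 = 34.66 cm.
The intermediate image is 34.66 cm to the right of lens 1, which is 65.6 − (34.66) = 30.94 cm to the left of lens 2, so d_o2 = +30.94 cm.
Lens 2: 1/d_i2 = 1/f₂ − 1/d_o2 = 1/(20.0) − 1/(30.94) = 0.01768, so d_i2 = 56.6 cm.
The final image is real, 56.6 cm to the right of lens 2 (overall magnification ≈ 0.28).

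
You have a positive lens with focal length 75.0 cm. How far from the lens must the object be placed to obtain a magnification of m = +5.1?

m = −d_i/d_o ⇒ d_i = −m·d_o.
1/f = 1/d_o + 1/d_i = 1/d_o − 1/(m·d_o) = (1 − 1/m)/d_o, so d_o = f(1 − 1/m) = (75.00)(1 − 1/(+5.1)) = 60.3 cm.

60.3 cm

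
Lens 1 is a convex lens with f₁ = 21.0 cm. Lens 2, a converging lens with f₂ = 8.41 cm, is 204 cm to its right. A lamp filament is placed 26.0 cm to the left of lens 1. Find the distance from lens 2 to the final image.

9.23 cm

Lens 1: 1/d_i1 = 1/f₁ − 1/d_o1 = 1/(21.0) − 1/(26.0) = 0.009158, so d_i1 = 109.2 cm.
The intermediate image is 109.2 cm to the right of lens 1, which is 204 − (109.2) = 94.80 cm to the left of lens 2, so d_o2 = +94.80 cm.
Lens 2: 1/d_i2 = 1/f₂ − 1/d_o2 = 1/(8.41) − 1/(94.80) = 0.1084, so d_i2 = 9.23 cm.
The final image is real, 9.23 cm to the right of lens 2 (overall magnification ≈ 0.41).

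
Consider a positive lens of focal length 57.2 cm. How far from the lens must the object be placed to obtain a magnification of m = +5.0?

45.8 cm

m = −d_i/d_o ⇒ d_i = −m·d_o.
1/f = 1/d_o + 1/d_i = 1/d_o − 1/(m·d_o) = (1 − 1/m)/d_o, so d_o = f(1 − 1/m) = (57.20)(1 − 1/(+5.0)) = 45.8 cm.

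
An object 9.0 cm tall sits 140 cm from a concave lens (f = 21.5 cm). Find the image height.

1.20 cm

For a concave lens, f = -21.5 cm.
1/d_i = 1/f − 1/d_o = 1/(-21.50) − 1/(140) = -0.05365, so d_i = -18.64 cm.
m = −d_i/d_o = +0.1331.
|h_i| = |m|·h_o = 0.1331 × 9.0 = 1.20 cm. The image is virtual, upright and reduced, on the same side as the object.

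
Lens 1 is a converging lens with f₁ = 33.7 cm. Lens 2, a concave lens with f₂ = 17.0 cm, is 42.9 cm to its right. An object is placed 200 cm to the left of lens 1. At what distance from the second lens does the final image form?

2.08 cm

Lens 1: 1/d_i1 = 1/f₁ − 1/d_o1 = 1/(33.7) − 1/(200) = 0.02467, so d_i1 = 40.53 cm.
The intermediate image is 40.53 cm to the right of lens 1, which is 42.9 − (40.53) = 2.370 cm to the left of lens 2, so d_o2 = +2.370 cm.
Lens 2 is diverging, so f₂ = −17.0 cm.
Lens 2: 1/d_i2 = 1/f₂ − 1/d_o2 = 1/(-17.0) − 1/(2.370) = -0.4808, so d_i2 = -2.08 cm.
The final image is virtual, 2.08 cm to the left of lens 2 (overall magnification ≈ -0.18).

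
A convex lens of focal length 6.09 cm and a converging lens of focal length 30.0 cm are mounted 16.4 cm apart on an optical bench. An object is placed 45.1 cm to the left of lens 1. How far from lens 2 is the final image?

Lens 1: 1/d_i1 = 1/f₁ − 1/d_o1 = 1/(6.09) − 1/(45.1) = 0.1420, so d_i1 = 7.041 cm.
The intermediate image is 7.041 cm to the right of lens 1, which is 16.4 − (7.041) = 9.359 cm to the left of lens 2, so d_o2 = +9.359 cm.
Lens 2: 1/d_i2 = 1/f₂ − 1/d_o2 = 1/(30.0) − 1/(9.359) = -0.07352, so d_i2 = -13.6 cm.
The final image is virtual, 13.6 cm to the left of lens 2 (overall magnification ≈ -0.23).

13.6 cm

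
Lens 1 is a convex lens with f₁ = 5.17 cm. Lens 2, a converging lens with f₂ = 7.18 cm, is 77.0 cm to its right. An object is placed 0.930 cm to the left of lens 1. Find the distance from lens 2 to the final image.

Lens 1: 1/d_i1 = 1/f₁ − 1/d_o1 = 1/(5.17) − 1/(0.930) = -0.8818, so d_i1 = -1.134 cm.
The intermediate image is 1.134 cm to the left of lens 1 (virtual), which is 77.0 − (-1.134) = 78.13 cm to the left of lens 2, so d_o2 = +78.13 cm.
Lens 2: 1/d_i2 = 1/f₂ − 1/d_o2 = 1/(7.18) − 1/(78.13) = 0.1265, so d_i2 = 7.91 cm.
The final image is real, 7.91 cm to the right of lens 2 (overall magnification ≈ -0.12).

7.91 cm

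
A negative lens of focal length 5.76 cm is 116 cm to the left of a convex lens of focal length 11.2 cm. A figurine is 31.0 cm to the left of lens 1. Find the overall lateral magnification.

m = -0.0160

f₁ = −5.76 cm (diverging).
Lens 1: 1/d_i1 = 1/(-5.76) − 1/(31.0) = -0.2059, so d_i1 = -4.857 cm; m₁ = −d_i1/d_o1 = +0.1567.
d_o2 = 116 − (-4.857) = 120.9 cm.
Lens 2: 1/d_i2 = 1/(11.2) − 1/(120.9) = 0.08101, so d_i2 = 12.34 cm; m₂ = −d_i2/d_o2 = -0.1021.
m = m₁·m₂ = (+0.1567)(-0.1021) = -0.0160.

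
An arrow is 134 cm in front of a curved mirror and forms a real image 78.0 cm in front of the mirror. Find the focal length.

f = 49.3 cm (concave)

Real image ⇒ d_i = +78.0 cm.
1/f = 1/d_o + 1/d_i = 1/(134) + 1/(78.0) = 0.02028, so f = 49.3 cm.
Since f is positive, the curved mirror is concave.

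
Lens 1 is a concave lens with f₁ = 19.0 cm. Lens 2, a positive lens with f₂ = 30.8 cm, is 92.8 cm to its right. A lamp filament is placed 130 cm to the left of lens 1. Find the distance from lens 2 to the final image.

Lens 1 is diverging, so f₁ = −19.0 cm.
Lens 1: 1/d_i1 = 1/f₁ − 1/d_o1 = 1/(-19.0) − 1/(130) = -0.06032, so d_i1 = -16.58 cm.
The intermediate image is 16.58 cm to the left of lens 1 (virtual), which is 92.8 − (-16.58) = 109.4 cm to the left of lens 2, so d_o2 = +109.4 cm.
Lens 2: 1/d_i2 = 1/f₂ − 1/d_o2 = 1/(30.8) − 1/(109.4) = 0.02333, so d_i2 = 42.9 cm.
The final image is real, 42.9 cm to the right of lens 2 (overall magnification ≈ -0.050).

42.9 cm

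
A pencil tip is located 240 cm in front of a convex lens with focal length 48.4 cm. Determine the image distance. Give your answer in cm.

Lens equation: 1/d_i = 1/f − 1/d_o = 1/(48.40) − 1/(240) = 0.02066 − 0.004167 = 0.01649, so d_i = 60.6 cm.
The image is real, inverted and reduced, on the far side of the lens.

60.6 cm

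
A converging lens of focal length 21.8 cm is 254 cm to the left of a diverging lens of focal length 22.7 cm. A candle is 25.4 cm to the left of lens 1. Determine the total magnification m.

m = -1.12

Lens 1: 1/d_i1 = 1/(21.8) − 1/(25.4) = 0.006501, so d_i1 = 153.8 cm; m₁ = −d_i1/d_o1 = -6.055.
d_o2 = 254 − (153.8) = 100.2 cm.
f₂ = −22.7 cm (diverging).
Lens 2: 1/d_i2 = 1/(-22.7) − 1/(100.2) = -0.05403, so d_i2 = -18.51 cm; m₂ = −d_i2/d_o2 = +0.1847.
m = m₁·m₂ = (-6.055)(+0.1847) = -1.12.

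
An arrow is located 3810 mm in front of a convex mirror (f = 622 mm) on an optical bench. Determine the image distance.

For a convex mirror, f = -622 mm.
Mirror equation: 1/q = 1/f − 1/p = 1/(-622.0) − 1/(3810) = -0.001608 − 0.0002625 = -0.001870, so q = -535 mm.
The image is virtual, upright and reduced, behind the mirror.

535 mm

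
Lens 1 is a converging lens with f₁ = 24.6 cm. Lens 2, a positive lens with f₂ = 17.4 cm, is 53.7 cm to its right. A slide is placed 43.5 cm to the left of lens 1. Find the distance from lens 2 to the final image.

Lens 1: 1/d_i1 = 1/f₁ − 1/d_o1 = 1/(24.6) − 1/(43.5) = 0.01766, so d_i1 = 56.62 cm.
The intermediate image is 56.62 cm to the right of lens 1, which lies 2.920 cm to the right of lens 2 — a virtual object — so d_o2 = −2.920 cm.
Lens 2: 1/d_i2 = 1/f₂ − 1/d_o2 = 1/(17.4) − 1/(-2.920) = 0.3999, so d_i2 = 2.50 cm.
The final image is real, 2.50 cm to the right of lens 2 (overall magnification ≈ -1.1).

2.50 cm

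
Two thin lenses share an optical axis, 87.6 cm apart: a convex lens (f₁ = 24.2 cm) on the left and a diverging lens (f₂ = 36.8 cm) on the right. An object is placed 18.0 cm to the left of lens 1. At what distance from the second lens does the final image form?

Lens 1: 1/d_i1 = 1/f₁ − 1/d_o1 = 1/(24.2) − 1/(18.0) = -0.01423, so d_i1 = -70.26 cm.
The intermediate image is 70.26 cm to the left of lens 1 (virtual), which is 87.6 − (-70.26) = 157.9 cm to the left of lens 2, so d_o2 = +157.9 cm.
Lens 2 is diverging, so f₂ = −36.8 cm.
Lens 2: 1/d_i2 = 1/f₂ − 1/d_o2 = 1/(-36.8) − 1/(157.9) = -0.03351, so d_i2 = -29.8 cm.
The final image is virtual, 29.8 cm to the left of lens 2 (overall magnification ≈ 0.74).

29.8 cm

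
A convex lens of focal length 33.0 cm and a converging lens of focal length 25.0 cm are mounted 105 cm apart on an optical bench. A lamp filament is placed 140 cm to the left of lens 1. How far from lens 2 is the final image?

42.0 cm

Lens 1: 1/d_i1 = 1/f₁ − 1/d_o1 = 1/(33.0) − 1/(140) = 0.02316, so d_i1 = 43.18 cm.
The intermediate image is 43.18 cm to the right of lens 1, which is 105 − (43.18) = 61.82 cm to the left of lens 2, so d_o2 = +61.82 cm.
Lens 2: 1/d_i2 = 1/f₂ − 1/d_o2 = 1/(25.0) − 1/(61.82) = 0.02382, so d_i2 = 42.0 cm.
The final image is real, 42.0 cm to the right of lens 2 (overall magnification ≈ 0.21).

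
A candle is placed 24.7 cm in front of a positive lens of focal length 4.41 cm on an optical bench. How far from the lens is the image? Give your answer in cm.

Lens equation: 1/q = 1/f − 1/p = 1/(4.410) − 1/(24.7) = 0.2268 − 0.04049 = 0.1863, so q = 5.37 cm.
The image is real, inverted and reduced, on the far side of the lens.

5.37 cm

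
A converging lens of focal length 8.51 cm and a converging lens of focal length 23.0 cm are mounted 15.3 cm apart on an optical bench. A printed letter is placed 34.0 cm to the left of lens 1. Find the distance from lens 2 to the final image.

Lens 1: 1/d_i1 = 1/f₁ − 1/d_o1 = 1/(8.51) − 1/(34.0) = 0.08810, so d_i1 = 11.35 cm.
The intermediate image is 11.35 cm to the right of lens 1, which is 15.3 − (11.35) = 3.950 cm to the left of lens 2, so d_o2 = +3.950 cm.
Lens 2: 1/d_i2 = 1/f₂ − 1/d_o2 = 1/(23.0) − 1/(3.950) = -0.2097, so d_i2 = -4.77 cm.
The final image is virtual, 4.77 cm to the left of lens 2 (overall magnification ≈ -0.40).

4.77 cm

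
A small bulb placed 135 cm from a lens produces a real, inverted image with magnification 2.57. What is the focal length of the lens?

m = −d_i/d_o ⇒ d_i = −m·d_o = −(-2.57)·(135) = 346.9 cm.
1/f = 1/d_o + 1/d_i = 1/(135) + 1/(346.9) = 0.01029, so f = 97.2 cm.
Since f is positive, the lens is converging.

f = 97.2 cm (converging)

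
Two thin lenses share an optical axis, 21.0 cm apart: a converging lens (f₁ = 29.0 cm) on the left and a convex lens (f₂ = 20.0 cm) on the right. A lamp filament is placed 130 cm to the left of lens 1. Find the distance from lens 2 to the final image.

Lens 1: 1/d_i1 = 1/f₁ − 1/d_o1 = 1/(29.0) − 1/(130) = 0.02679, so d_i1 = 37.33 cm.
The intermediate image is 37.33 cm to the right of lens 1, which lies 16.33 cm to the right of lens 2 — a virtual object — so d_o2 = −16.33 cm.
Lens 2: 1/d_i2 = 1/f₂ − 1/d_o2 = 1/(20.0) − 1/(-16.33) = 0.1112, so d_i2 = 8.99 cm.
The final image is real, 8.99 cm to the right of lens 2 (overall magnification ≈ -0.16).

8.99 cm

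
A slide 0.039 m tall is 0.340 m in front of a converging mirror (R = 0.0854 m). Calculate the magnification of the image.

m = -0.144

f = R/2 = 0.0854/2 = 0.04270 m.
1/d_i = 1/f − 1/d_o = 1/(0.04270) − 1/(0.340) = 20.48, so d_i = 0.04883 m.
m = −d_i/d_o = −(0.04883)/(0.340) = -0.144.
The image is real, inverted and reduced, in front of the mirror.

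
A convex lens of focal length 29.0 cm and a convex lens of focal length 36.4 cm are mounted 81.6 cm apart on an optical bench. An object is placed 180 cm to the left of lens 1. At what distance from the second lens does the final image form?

Lens 1: 1/d_i1 = 1/f₁ − 1/d_o1 = 1/(29.0) − 1/(180) = 0.02893, so d_i1 = 34.57 cm.
The intermediate image is 34.57 cm to the right of lens 1, which is 81.6 − (34.57) = 47.03 cm to the left of lens 2, so d_o2 = +47.03 cm.
Lens 2: 1/d_i2 = 1/f₂ − 1/d_o2 = 1/(36.4) − 1/(47.03) = 0.006210, so d_i2 = 161 cm.
The final image is real, 161 cm to the right of lens 2 (overall magnification ≈ 0.66).

161 cm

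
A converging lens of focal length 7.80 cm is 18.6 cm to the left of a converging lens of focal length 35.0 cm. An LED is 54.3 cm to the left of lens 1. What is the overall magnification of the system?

m = -0.230

Lens 1: 1/d_i1 = 1/(7.80) − 1/(54.3) = 0.1098, so d_i1 = 9.108 cm; m₁ = −d_i1/d_o1 = -0.1677.
d_o2 = 18.6 − (9.108) = 9.492 cm.
Lens 2: 1/d_i2 = 1/(35.0) − 1/(9.492) = -0.07678, so d_i2 = -13.02 cm; m₂ = −d_i2/d_o2 = +1.372.
m = m₁·m₂ = (-0.1677)(+1.372) = -0.230.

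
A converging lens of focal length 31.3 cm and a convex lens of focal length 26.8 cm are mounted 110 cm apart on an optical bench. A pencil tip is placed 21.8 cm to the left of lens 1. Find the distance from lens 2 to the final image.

Lens 1: 1/d_i1 = 1/f₁ − 1/d_o1 = 1/(31.3) − 1/(21.8) = -0.01392, so d_i1 = -71.83 cm.
The intermediate image is 71.83 cm to the left of lens 1 (virtual), which is 110 − (-71.83) = 181.8 cm to the left of lens 2, so d_o2 = +181.8 cm.
Lens 2: 1/d_i2 = 1/f₂ − 1/d_o2 = 1/(26.8) − 1/(181.8) = 0.03181, so d_i2 = 31.4 cm.
The final image is real, 31.4 cm to the right of lens 2 (overall magnification ≈ -0.57).

31.4 cm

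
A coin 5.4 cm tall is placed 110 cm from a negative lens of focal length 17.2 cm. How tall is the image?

For a negative lens, f = -17.2 cm.
1/d_i = 1/f − 1/d_o = 1/(-17.20) − 1/(110) = -0.06723, so d_i = -14.87 cm.
m = −d_i/d_o = +0.1352.
|h_i| = |m|·h_o = 0.1352 × 5.4 = 0.730 cm. The image is virtual, upright and reduced, on the same side as the object.

0.730 cm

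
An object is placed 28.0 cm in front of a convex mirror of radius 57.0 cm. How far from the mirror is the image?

f = R/2 = 57.0/2 = 28.50 cm; for a convex mirror, f = -28.50 cm.
Mirror equation: 1/s_i = 1/f − 1/s_o = 1/(-28.50) − 1/(28.0) = -0.03509 − 0.03571 = -0.07080, so s_i = -14.1 cm.
The image is virtual, upright and reduced, behind the mirror.

14.1 cm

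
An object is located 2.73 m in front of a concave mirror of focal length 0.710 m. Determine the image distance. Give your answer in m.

0.960 m

Mirror equation: 1/s_i = 1/f − 1/s_o = 1/(0.7100) − 1/(2.73) = 1.408 − 0.3663 = 1.042, so s_i = 0.960 m.
The image is real, inverted and reduced, in front of the mirror.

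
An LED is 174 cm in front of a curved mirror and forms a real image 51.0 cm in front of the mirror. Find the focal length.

f = 39.4 cm (concave)

Real image ⇒ d_i = +51.0 cm.
1/f = 1/d_o + 1/d_i = 1/(174) + 1/(51.0) = 0.02535, so f = 39.4 cm.
Since f is positive, the curved mirror is concave.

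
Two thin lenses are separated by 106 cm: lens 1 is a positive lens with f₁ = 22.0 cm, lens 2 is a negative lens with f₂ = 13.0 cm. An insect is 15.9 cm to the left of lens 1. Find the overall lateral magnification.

Lens 1: 1/d_i1 = 1/(22.0) − 1/(15.9) = -0.01744, so d_i1 = -57.34 cm; m₁ = −d_i1/d_o1 = +3.606.
d_o2 = 106 − (-57.34) = 163.3 cm.
f₂ = −13.0 cm (diverging).
Lens 2: 1/d_i2 = 1/(-13.0) − 1/(163.3) = -0.08305, so d_i2 = -12.04 cm; m₂ = −d_i2/d_o2 = +0.07374.
m = m₁·m₂ = (+3.606)(+0.07374) = +0.266.

m = +0.266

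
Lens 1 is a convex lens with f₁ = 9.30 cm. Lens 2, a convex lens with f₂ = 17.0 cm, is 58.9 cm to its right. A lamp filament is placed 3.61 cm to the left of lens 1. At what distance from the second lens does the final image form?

Lens 1: 1/d_i1 = 1/f₁ − 1/d_o1 = 1/(9.30) − 1/(3.61) = -0.1695, so d_i1 = -5.900 cm.
The intermediate image is 5.900 cm to the left of lens 1 (virtual), which is 58.9 − (-5.900) = 64.80 cm to the left of lens 2, so d_o2 = +64.80 cm.
Lens 2: 1/d_i2 = 1/f₂ − 1/d_o2 = 1/(17.0) − 1/(64.80) = 0.04339, so d_i2 = 23.0 cm.
The final image is real, 23.0 cm to the right of lens 2 (overall magnification ≈ -0.58).

23.0 cm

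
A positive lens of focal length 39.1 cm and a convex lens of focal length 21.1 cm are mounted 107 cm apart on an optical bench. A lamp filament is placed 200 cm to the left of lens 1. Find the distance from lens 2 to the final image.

33.0 cm

Lens 1: 1/d_i1 = 1/f₁ − 1/d_o1 = 1/(39.1) − 1/(200) = 0.02058, so d_i1 = 48.60 cm.
The intermediate image is 48.60 cm to the right of lens 1, which is 107 − (48.60) = 58.40 cm to the left of lens 2, so d_o2 = +58.40 cm.
Lens 2: 1/d_i2 = 1/f₂ − 1/d_o2 = 1/(21.1) − 1/(58.40) = 0.03027, so d_i2 = 33.0 cm.
The final image is real, 33.0 cm to the right of lens 2 (overall magnification ≈ 0.14).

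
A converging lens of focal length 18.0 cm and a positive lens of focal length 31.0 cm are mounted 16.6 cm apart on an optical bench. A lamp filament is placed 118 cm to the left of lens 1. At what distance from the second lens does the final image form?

Lens 1: 1/d_i1 = 1/f₁ − 1/d_o1 = 1/(18.0) − 1/(118) = 0.04708, so d_i1 = 21.24 cm.
The intermediate image is 21.24 cm to the right of lens 1, which lies 4.640 cm to the right of lens 2 — a virtual object — so d_o2 = −4.640 cm.
Lens 2: 1/d_i2 = 1/f₂ − 1/d_o2 = 1/(31.0) − 1/(-4.640) = 0.2478, so d_i2 = 4.04 cm.
The final image is real, 4.04 cm to the right of lens 2 (overall magnification ≈ -0.16).

4.04 cm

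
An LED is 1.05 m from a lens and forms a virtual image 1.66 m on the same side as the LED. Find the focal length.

Virtual image ⇒ d_i = −1.66 m.
1/f = 1/d_o + 1/d_i = 1/(1.05) + 1/(-1.66) = 0.3500, so f = 2.86 m.
Since f is positive, the lens is converging.

f = 2.86 m (converging)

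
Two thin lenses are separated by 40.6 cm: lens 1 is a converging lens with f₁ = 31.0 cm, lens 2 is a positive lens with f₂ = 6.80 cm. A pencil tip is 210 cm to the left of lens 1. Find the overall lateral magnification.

m = -0.458

Lens 1: 1/d_i1 = 1/(31.0) − 1/(210) = 0.02750, so d_i1 = 36.37 cm; m₁ = −d_i1/d_o1 = -0.1732.
d_o2 = 40.6 − (36.37) = 4.230 cm.
Lens 2: 1/d_i2 = 1/(6.80) − 1/(4.230) = -0.08935, so d_i2 = -11.19 cm; m₂ = −d_i2/d_o2 = +2.646.
m = m₁·m₂ = (-0.1732)(+2.646) = -0.458.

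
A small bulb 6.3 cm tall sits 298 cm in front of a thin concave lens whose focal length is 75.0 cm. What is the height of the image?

1.27 cm

For a concave lens, f = -75.0 cm.
1/d_i = 1/f − 1/d_o = 1/(-75.00) − 1/(298) = -0.01669, so d_i = -59.92 cm.
m = −d_i/d_o = +0.2011.
|h_i| = |m|·h_o = 0.2011 × 6.3 = 1.27 cm. The image is virtual, upright and reduced, on the same side as the object.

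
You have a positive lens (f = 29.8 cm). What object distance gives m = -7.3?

33.9 cm

m = −d_i/d_o ⇒ d_i = −m·d_o.
1/f = 1/d_o + 1/d_i = 1/d_o − 1/(m·d_o) = (1 − 1/m)/d_o, so d_o = f(1 − 1/m) = (29.80)(1 − 1/(-7.3)) = 33.9 cm.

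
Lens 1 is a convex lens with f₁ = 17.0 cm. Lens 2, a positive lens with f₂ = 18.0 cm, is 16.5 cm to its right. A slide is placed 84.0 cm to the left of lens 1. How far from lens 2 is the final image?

Lens 1: 1/d_i1 = 1/f₁ − 1/d_o1 = 1/(17.0) − 1/(84.0) = 0.04692, so d_i1 = 21.31 cm.
The intermediate image is 21.31 cm to the right of lens 1, which lies 4.810 cm to the right of lens 2 — a virtual object — so d_o2 = −4.810 cm.
Lens 2: 1/d_i2 = 1/f₂ − 1/d_o2 = 1/(18.0) − 1/(-4.810) = 0.2635, so d_i2 = 3.80 cm.
The final image is real, 3.80 cm to the right of lens 2 (overall magnification ≈ -0.20).

3.80 cm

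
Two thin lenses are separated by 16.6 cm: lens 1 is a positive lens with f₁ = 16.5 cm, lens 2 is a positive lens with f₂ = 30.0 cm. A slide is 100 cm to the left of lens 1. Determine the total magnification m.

m = -0.179

Lens 1: 1/d_i1 = 1/(16.5) − 1/(100) = 0.05061, so d_i1 = 19.76 cm; m₁ = −d_i1/d_o1 = -0.1976.
d_o2 = 16.6 − (19.76) = -3.160 cm (virtual object).
Lens 2: 1/d_i2 = 1/(30.0) − 1/(-3.160) = 0.3498, so d_i2 = 2.859 cm; m₂ = −d_i2/d_o2 = +0.9047.
m = m₁·m₂ = (-0.1976)(+0.9047) = -0.179.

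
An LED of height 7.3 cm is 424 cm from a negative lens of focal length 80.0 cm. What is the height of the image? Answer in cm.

For a negative lens, f = -80.0 cm.
1/d_i = 1/f − 1/d_o = 1/(-80.00) − 1/(424) = -0.01486, so d_i = -67.30 cm.
m = −d_i/d_o = +0.1587.
|h_i| = |m|·h_o = 0.1587 × 7.3 = 1.16 cm. The image is virtual, upright and reduced, on the same side as the object.

1.16 cm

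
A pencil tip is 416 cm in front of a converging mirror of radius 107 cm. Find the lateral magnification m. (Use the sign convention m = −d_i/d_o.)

m = -0.148

f = R/2 = 107/2 = 53.50 cm.
1/d_i = 1/f − 1/d_o = 1/(53.50) − 1/(416) = 0.01629, so d_i = 61.40 cm.
m = −d_i/d_o = −(61.40)/(416) = -0.148.
The image is real, inverted and reduced, in front of the mirror.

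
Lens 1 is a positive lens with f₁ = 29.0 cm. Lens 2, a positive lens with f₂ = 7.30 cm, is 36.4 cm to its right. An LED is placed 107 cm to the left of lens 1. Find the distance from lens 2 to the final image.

2.31 cm

Lens 1: 1/d_i1 = 1/f₁ − 1/d_o1 = 1/(29.0) − 1/(107) = 0.02514, so d_i1 = 39.78 cm.
The intermediate image is 39.78 cm to the right of lens 1, which lies 3.380 cm to the right of lens 2 — a virtual object — so d_o2 = −3.380 cm.
Lens 2: 1/d_i2 = 1/f₂ − 1/d_o2 = 1/(7.30) − 1/(-3.380) = 0.4328, so d_i2 = 2.31 cm.
The final image is real, 2.31 cm to the right of lens 2 (overall magnification ≈ -0.25).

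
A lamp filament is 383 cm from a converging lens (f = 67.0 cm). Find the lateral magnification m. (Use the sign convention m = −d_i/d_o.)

1/d_i = 1/f − 1/d_o = 1/(67.00) − 1/(383) = 0.01231, so d_i = 81.21 cm.
m = −d_i/d_o = −(81.21)/(383) = -0.212.
The image is real, inverted and reduced, on the far side of the lens.

m = -0.212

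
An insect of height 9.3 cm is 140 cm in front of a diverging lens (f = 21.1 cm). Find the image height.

1.22 cm

For a diverging lens, f = -21.1 cm.
1/d_i = 1/f − 1/d_o = 1/(-21.10) − 1/(140) = -0.05454, so d_i = -18.34 cm.
m = −d_i/d_o = +0.1310.
|h_i| = |m|·h_o = 0.1310 × 9.3 = 1.22 cm. The image is virtual, upright and reduced, on the same side as the object.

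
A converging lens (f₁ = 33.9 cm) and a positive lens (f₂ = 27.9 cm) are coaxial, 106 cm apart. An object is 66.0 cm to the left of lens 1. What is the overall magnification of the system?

m = +3.51

Lens 1: 1/d_i1 = 1/(33.9) − 1/(66.0) = 0.01435, so d_i1 = 69.70 cm; m₁ = −d_i1/d_o1 = -1.056.
d_o2 = 106 − (69.70) = 36.30 cm.
Lens 2: 1/d_i2 = 1/(27.9) − 1/(36.30) = 0.008294, so d_i2 = 120.6 cm; m₂ = −d_i2/d_o2 = -3.321.
m = m₁·m₂ = (-1.056)(-3.321) = +3.51.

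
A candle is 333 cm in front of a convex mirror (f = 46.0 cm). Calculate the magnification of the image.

m = +0.121

For a convex mirror, f = -46.0 cm.
1/d_i = 1/f − 1/d_o = 1/(-46.00) − 1/(333) = -0.02474, so d_i = -40.42 cm.
m = −d_i/d_o = −(-40.42)/(333) = +0.121.
The image is virtual, upright and reduced, behind the mirror.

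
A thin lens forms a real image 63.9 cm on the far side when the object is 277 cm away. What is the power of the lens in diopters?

d_i = +63.9 cm.
1/f = 1/d_o + 1/d_i = 1/(277) + 1/(63.9) = 0.01926 cm⁻¹.
f = 51.92 cm = 0.5192 m, so P = 1/f = +1.93 D.

P = +1.93 D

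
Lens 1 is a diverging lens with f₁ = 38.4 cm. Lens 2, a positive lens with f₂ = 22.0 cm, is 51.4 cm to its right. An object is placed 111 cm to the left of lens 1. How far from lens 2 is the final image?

30.4 cm

Lens 1 is diverging, so f₁ = −38.4 cm.
Lens 1: 1/d_i1 = 1/f₁ − 1/d_o1 = 1/(-38.4) − 1/(111) = -0.03505, so d_i1 = -28.53 cm.
The intermediate image is 28.53 cm to the left of lens 1 (virtual), which is 51.4 − (-28.53) = 79.93 cm to the left of lens 2, so d_o2 = +79.93 cm.
Lens 2: 1/d_i2 = 1/f₂ − 1/d_o2 = 1/(22.0) − 1/(79.93) = 0.03294, so d_i2 = 30.4 cm.
The final image is real, 30.4 cm to the right of lens 2 (overall magnification ≈ -0.098).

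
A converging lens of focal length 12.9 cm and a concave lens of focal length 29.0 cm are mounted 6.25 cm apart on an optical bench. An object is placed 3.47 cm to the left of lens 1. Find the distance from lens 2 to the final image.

Lens 1: 1/d_i1 = 1/f₁ − 1/d_o1 = 1/(12.9) − 1/(3.47) = -0.2107, so d_i1 = -4.747 cm.
The intermediate image is 4.747 cm to the left of lens 1 (virtual), which is 6.25 − (-4.747) = 11.00 cm to the left of lens 2, so d_o2 = +11.00 cm.
Lens 2 is diverging, so f₂ = −29.0 cm.
Lens 2: 1/d_i2 = 1/f₂ − 1/d_o2 = 1/(-29.0) − 1/(11.00) = -0.1254, so d_i2 = -7.97 cm.
The final image is virtual, 7.97 cm to the left of lens 2 (overall magnification ≈ 0.99).

7.97 cm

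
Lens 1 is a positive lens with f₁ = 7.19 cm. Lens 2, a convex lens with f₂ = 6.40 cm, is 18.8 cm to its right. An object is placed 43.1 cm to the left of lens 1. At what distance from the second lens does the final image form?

Lens 1: 1/d_i1 = 1/f₁ − 1/d_o1 = 1/(7.19) − 1/(43.1) = 0.1159, so d_i1 = 8.630 cm.
The intermediate image is 8.630 cm to the right of lens 1, which is 18.8 − (8.630) = 10.17 cm to the left of lens 2, so d_o2 = +10.17 cm.
Lens 2: 1/d_i2 = 1/f₂ − 1/d_o2 = 1/(6.40) − 1/(10.17) = 0.05792, so d_i2 = 17.3 cm.
The final image is real, 17.3 cm to the right of lens 2 (overall magnification ≈ 0.34).

17.3 cm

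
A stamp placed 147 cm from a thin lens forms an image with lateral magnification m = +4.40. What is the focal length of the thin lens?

f = 190 cm (converging)

m = −d_i/d_o ⇒ d_i = −m·d_o = −(+4.40)·(147) = -646.8 cm.
1/f = 1/d_o + 1/d_i = 1/(147) + 1/(-646.8) = 0.005257, so f = 190 cm.
Since f is positive, the thin lens is converging.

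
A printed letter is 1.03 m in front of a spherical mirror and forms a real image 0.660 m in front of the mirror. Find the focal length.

Real image ⇒ d_i = +0.660 m.
1/f = 1/d_o + 1/d_i = 1/(1.03) + 1/(0.660) = 2.486, so f = 0.402 m.
Since f is positive, the spherical mirror is concave.

f = 0.402 m (concave)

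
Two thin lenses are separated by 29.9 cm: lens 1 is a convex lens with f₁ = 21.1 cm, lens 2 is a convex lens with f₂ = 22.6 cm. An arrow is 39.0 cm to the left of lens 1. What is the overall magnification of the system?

Lens 1: 1/d_i1 = 1/(21.1) − 1/(39.0) = 0.02175, so d_i1 = 45.97 cm; m₁ = −d_i1/d_o1 = -1.179.
d_o2 = 29.9 − (45.97) = -16.07 cm (virtual object).
Lens 2: 1/d_i2 = 1/(22.6) − 1/(-16.07) = 0.1065, so d_i2 = 9.392 cm; m₂ = −d_i2/d_o2 = +0.5844.
m = m₁·m₂ = (-1.179)(+0.5844) = -0.689.

m = -0.689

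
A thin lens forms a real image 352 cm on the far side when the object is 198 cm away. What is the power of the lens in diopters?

d_i = +352 cm.
1/f = 1/d_o + 1/d_i = 1/(198) + 1/(352) = 0.007891 cm⁻¹.
f = 126.7 cm = 1.267 m, so P = 1/f = +0.789 D.

P = +0.789 D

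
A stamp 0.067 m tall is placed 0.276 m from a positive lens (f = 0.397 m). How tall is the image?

1/d_i = 1/f − 1/d_o = 1/(0.3970) − 1/(0.276) = -1.104, so d_i = -0.9056 m.
m = −d_i/d_o = +3.281.
|h_i| = |m|·h_o = 3.281 × 0.067 = 0.220 m. The image is virtual, upright and enlarged, on the same side as the object.

0.220 m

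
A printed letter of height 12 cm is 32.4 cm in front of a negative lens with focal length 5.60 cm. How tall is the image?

For a negative lens, f = -5.60 cm.
1/d_i = 1/f − 1/d_o = 1/(-5.600) − 1/(32.4) = -0.2094, so d_i = -4.775 cm.
m = −d_i/d_o = +0.1474.
|h_i| = |m|·h_o = 0.1474 × 12 = 1.77 cm. The image is virtual, upright and reduced, on the same side as the object.

1.77 cm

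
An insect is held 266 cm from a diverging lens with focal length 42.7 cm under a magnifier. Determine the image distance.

For a diverging lens, f = -42.7 cm.
Lens equation: 1/d_i = 1/f − 1/d_o = 1/(-42.70) − 1/(266) = -0.02342 − 0.003759 = -0.02718, so d_i = -36.8 cm.
The image is virtual, upright and reduced, on the same side as the object.

36.8 cm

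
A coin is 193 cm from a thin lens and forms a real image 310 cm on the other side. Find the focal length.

Real image ⇒ d_i = +310 cm.
1/f = 1/d_o + 1/d_i = 1/(193) + 1/(310) = 0.008407, so f = 119 cm.
Since f is positive, the thin lens is converging.

f = 119 cm (converging)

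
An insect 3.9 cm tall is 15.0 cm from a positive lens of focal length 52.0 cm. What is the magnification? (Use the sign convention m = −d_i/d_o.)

1/d_i = 1/f − 1/d_o = 1/(52.00) − 1/(15.0) = -0.04744, so d_i = -21.08 cm.
m = −d_i/d_o = −(-21.08)/(15.0) = +1.41.
The image is virtual, upright and enlarged, on the same side as the object.

m = +1.41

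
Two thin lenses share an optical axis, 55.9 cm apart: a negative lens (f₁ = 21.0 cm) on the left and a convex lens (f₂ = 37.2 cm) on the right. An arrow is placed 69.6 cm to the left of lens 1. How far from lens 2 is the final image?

76.9 cm

Lens 1 is diverging, so f₁ = −21.0 cm.
Lens 1: 1/d_i1 = 1/f₁ − 1/d_o1 = 1/(-21.0) − 1/(69.6) = -0.06199, so d_i1 = -16.13 cm.
The intermediate image is 16.13 cm to the left of lens 1 (virtual), which is 55.9 − (-16.13) = 72.03 cm to the left of lens 2, so d_o2 = +72.03 cm.
Lens 2: 1/d_i2 = 1/f₂ − 1/d_o2 = 1/(37.2) − 1/(72.03) = 0.01300, so d_i2 = 76.9 cm.
The final image is real, 76.9 cm to the right of lens 2 (overall magnification ≈ -0.25).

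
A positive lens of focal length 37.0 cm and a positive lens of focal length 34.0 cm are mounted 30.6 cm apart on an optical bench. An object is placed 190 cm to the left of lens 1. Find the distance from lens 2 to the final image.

10.6 cm

Lens 1: 1/d_i1 = 1/f₁ − 1/d_o1 = 1/(37.0) − 1/(190) = 0.02176, so d_i1 = 45.95 cm.
The intermediate image is 45.95 cm to the right of lens 1, which lies 15.35 cm to the right of lens 2 — a virtual object — so d_o2 = −15.35 cm.
Lens 2: 1/d_i2 = 1/f₂ − 1/d_o2 = 1/(34.0) − 1/(-15.35) = 0.09456, so d_i2 = 10.6 cm.
The final image is real, 10.6 cm to the right of lens 2 (overall magnification ≈ -0.17).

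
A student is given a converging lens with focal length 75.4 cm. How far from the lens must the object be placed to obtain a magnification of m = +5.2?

m = −d_i/d_o ⇒ d_i = −m·d_o.
1/f = 1/d_o + 1/d_i = 1/d_o − 1/(m·d_o) = (1 − 1/m)/d_o, so d_o = f(1 − 1/m) = (75.40)(1 − 1/(+5.2)) = 60.9 cm.

60.9 cm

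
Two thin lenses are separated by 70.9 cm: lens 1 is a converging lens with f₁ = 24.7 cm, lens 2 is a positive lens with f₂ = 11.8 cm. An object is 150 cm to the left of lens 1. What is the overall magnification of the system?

Lens 1: 1/d_i1 = 1/(24.7) − 1/(150) = 0.03382, so d_i1 = 29.57 cm; m₁ = −d_i1/d_o1 = -0.1971.
d_o2 = 70.9 − (29.57) = 41.33 cm.
Lens 2: 1/d_i2 = 1/(11.8) − 1/(41.33) = 0.06055, so d_i2 = 16.52 cm; m₂ = −d_i2/d_o2 = -0.3996.
m = m₁·m₂ = (-0.1971)(-0.3996) = +0.0788.

m = +0.0788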